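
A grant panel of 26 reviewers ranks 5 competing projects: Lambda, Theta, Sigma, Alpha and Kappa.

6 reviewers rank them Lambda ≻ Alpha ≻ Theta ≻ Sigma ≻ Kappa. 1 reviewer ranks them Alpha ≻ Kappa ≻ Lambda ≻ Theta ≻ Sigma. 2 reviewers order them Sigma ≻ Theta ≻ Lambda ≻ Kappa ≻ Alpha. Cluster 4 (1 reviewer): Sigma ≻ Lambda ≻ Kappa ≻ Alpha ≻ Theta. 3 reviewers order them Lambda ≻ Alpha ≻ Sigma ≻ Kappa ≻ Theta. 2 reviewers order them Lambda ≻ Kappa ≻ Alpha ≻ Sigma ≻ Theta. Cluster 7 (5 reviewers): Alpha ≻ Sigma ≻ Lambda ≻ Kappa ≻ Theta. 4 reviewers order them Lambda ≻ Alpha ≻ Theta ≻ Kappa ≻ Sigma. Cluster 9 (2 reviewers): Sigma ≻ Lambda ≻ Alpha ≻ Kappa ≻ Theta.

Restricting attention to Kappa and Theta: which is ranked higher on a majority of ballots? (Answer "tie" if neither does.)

Kappa

Ballots ranking Kappa above Theta: 1 + 1 + 3 + 2 + 5 + 2 = 14.
Ballots ranking Theta above Kappa: 26 − 14 = 12.
Kappa wins the head-to-head 14–12.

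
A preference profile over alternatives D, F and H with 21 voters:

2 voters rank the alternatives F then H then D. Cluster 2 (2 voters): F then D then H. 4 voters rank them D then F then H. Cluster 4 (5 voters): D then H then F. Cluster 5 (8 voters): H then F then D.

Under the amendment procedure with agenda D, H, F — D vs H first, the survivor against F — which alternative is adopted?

Round 1: D vs H — 11–10, D advances.
Round 2: D vs F — 9–12, F advances.
F survives the agenda.

F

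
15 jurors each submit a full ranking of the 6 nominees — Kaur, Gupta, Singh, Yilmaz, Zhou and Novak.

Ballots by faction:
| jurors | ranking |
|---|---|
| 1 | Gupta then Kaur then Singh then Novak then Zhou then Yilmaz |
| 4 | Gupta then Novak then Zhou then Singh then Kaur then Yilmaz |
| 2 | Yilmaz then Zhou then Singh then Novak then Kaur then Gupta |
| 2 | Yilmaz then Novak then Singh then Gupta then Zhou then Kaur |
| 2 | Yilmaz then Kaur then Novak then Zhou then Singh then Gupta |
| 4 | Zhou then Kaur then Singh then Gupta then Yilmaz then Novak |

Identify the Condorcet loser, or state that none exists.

Head-to-head results (15 jurors):
Kaur vs Gupta: Kaur is ranked higher on 2+2+4 = 8 ballots, Gupta on 7. Kaur wins 8–7.
Kaur vs Singh: Kaur preferred on 1+2+4 = 7 ballots; Singh wins 8–7.
Kaur–Yilmaz: Kaur 9–6.
Kaur vs Zhou: Kaur is ranked higher on 1+2 = 3 ballots, Zhou on 12. Zhou wins 12–3.
Kaur vs Novak: Kaur is ranked higher on 1+2+4 = 7 ballots, Novak on 8. Novak wins 8–7.
Gupta vs Singh: Gupta is ranked higher on 1+4 = 5 ballots, Singh on 10. Singh wins 10–5.
Gupta vs Yilmaz: Gupta preferred on 1+4+4 = 9 ballots; Gupta wins 9–6.
Gupta vs Zhou: Gupta preferred on 1+4+2 = 7 ballots; Zhou wins 8–7.
Gupta vs Novak: 9 to 6, Gupta.
Singh vs Yilmaz: 1+4+4 = 9 for Singh, 6 for Yilmaz — Singh by 9–6.
Singh vs Zhou: Zhou, 12–3.
Singh vs Novak: Novak, 8–7.
Yilmaz vs Zhou: Zhou wins 9–6.
Yilmaz vs Novak: Yilmaz, 10–5.
Zhou–Novak: Novak 9–6.
Each nominee has at least one pairwise win (Kaur beats Gupta; Gupta beats Yilmaz; Singh beats Kaur; Yilmaz beats Novak; Zhou beats Kaur; Novak beats Kaur) — no Condorcet loser.

none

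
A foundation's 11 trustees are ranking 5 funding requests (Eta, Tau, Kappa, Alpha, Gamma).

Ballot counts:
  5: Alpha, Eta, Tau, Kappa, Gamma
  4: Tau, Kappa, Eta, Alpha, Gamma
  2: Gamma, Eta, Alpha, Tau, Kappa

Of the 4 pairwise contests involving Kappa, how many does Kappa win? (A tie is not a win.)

1

Kappa against each rival (11 reviewers):
Kappa–Eta: Eta 7–4.
Kappa vs Tau: Kappa is ranked higher on 0 ballots, Tau on 11. Tau wins 11–0.
Kappa vs Alpha: Alpha wins 7–4.
Kappa vs Gamma: Kappa wins 9–2.
Kappa beats Gamma; loses to Eta, Tau, Alpha — 1 pairwise win.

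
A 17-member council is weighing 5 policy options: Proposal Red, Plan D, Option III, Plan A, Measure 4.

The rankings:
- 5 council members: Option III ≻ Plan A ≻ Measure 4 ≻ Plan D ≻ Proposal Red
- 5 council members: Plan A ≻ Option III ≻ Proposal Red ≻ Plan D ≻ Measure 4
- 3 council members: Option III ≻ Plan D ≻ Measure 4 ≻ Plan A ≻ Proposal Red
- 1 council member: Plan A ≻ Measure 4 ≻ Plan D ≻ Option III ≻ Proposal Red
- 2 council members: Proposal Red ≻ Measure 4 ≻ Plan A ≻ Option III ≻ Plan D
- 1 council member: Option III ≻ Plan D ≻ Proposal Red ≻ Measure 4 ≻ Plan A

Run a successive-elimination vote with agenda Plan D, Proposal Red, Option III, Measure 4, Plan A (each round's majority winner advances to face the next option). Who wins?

Round 1: Plan D vs Proposal Red — 10–7, Plan D advances.
Round 2: Plan D vs Option III — 1–16, Option III advances.
Round 3: Option III vs Measure 4 — 14–3, Option III advances.
Round 4: Option III vs Plan A — 9–8, Option III advances.
Option III survives the agenda.

Option III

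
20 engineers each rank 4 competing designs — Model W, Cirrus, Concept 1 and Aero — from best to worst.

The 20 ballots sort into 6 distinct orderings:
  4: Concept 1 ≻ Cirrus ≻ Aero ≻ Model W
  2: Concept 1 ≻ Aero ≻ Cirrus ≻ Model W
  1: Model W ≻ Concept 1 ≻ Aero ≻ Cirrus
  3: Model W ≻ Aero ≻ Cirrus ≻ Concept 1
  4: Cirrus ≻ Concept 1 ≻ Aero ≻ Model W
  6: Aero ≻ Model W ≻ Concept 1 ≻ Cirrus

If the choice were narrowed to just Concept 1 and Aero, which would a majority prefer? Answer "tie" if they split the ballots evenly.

Ballots ranking Concept 1 above Aero: 4 + 2 + 1 + 4 = 11.
Ballots ranking Aero above Concept 1: 20 − 11 = 9.
Concept 1 wins the head-to-head 11–9.

Concept 1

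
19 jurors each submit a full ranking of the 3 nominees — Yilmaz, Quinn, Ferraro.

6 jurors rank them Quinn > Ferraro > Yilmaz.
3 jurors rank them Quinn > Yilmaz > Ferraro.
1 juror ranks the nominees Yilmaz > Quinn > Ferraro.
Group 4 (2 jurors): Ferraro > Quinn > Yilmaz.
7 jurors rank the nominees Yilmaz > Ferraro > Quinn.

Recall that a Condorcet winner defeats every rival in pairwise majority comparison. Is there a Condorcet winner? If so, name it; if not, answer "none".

Check each pair by majority over 19 ballots:
Yilmaz–Quinn: Quinn 11–8.
Yilmaz–Ferraro: Yilmaz 11–8.
Quinn vs Ferraro: Quinn wins 10–9.
Only Quinn has no losses; Quinn is the Condorcet winner.

Quinn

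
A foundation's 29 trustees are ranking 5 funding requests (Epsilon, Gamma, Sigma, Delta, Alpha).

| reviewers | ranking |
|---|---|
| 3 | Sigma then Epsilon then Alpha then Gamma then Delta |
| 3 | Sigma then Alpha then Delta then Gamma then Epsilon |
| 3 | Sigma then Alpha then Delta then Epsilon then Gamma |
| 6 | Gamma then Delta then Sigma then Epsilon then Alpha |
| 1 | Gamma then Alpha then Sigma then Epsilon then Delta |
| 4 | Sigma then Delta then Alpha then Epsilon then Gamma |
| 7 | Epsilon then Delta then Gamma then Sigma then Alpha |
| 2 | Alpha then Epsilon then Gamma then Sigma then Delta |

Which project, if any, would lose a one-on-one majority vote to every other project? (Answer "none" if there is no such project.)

Head-to-head results (29 reviewers):
Epsilon–Gamma: Epsilon 19–10.
Epsilon vs Sigma: Sigma wins 20–9.
Epsilon vs Delta: Epsilon preferred on 3+1+7+2 = 13 ballots; Delta wins 16–13.
Epsilon–Alpha: Epsilon 16–13.
Gamma vs Sigma: 16 to 13, Gamma.
Gamma vs Delta: Delta, 17–12.
Gamma vs Alpha: Alpha wins 15–14.
Sigma vs Delta: Sigma, 16–13.
Sigma vs Alpha: Sigma, 26–3.
Delta vs Alpha: Delta preferred on 6+4+7 = 17 ballots; Delta wins 17–12.
Each project has at least one pairwise win (Epsilon beats Gamma; Gamma beats Sigma; Sigma beats Epsilon; Delta beats Epsilon; Alpha beats Gamma) — no Condorcet loser.

none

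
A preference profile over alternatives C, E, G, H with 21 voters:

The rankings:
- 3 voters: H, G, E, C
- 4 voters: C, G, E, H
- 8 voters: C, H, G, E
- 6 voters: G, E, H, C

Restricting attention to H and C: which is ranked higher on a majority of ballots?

C

Ballots ranking H above C: 3 + 6 = 9.
Ballots ranking C above H: 21 − 9 = 12.
C wins the head-to-head 12–9.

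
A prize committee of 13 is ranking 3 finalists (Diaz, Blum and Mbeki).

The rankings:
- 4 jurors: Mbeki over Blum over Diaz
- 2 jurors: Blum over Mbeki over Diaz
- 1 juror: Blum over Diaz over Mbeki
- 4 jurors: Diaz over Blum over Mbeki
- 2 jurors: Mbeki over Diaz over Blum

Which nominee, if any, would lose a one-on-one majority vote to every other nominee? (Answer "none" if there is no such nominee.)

Diaz

Pairwise majorities:
Diaz–Blum: Blum 7–6.
Diaz vs Mbeki: Mbeki, 8–5.
Blum vs Mbeki: Blum is ranked higher on 2+1+4 = 7 ballots, Mbeki on 6. Blum wins 7–6.
Diaz is beaten in every head-to-head and is the Condorcet loser.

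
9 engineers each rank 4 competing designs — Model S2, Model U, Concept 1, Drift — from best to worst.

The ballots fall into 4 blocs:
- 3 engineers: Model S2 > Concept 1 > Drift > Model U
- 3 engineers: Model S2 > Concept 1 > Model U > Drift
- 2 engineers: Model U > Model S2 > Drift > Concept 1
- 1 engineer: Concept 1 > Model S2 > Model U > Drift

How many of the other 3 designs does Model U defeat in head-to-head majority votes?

Model U against each rival (9 engineers):
Model U–Model S2: Model S2 7–2.
Model U vs Concept 1: Concept 1 wins 7–2.
Model U vs Drift: Model U wins 6–3.
Model U beats Drift; loses to Model S2, Concept 1 — 1 pairwise win.

1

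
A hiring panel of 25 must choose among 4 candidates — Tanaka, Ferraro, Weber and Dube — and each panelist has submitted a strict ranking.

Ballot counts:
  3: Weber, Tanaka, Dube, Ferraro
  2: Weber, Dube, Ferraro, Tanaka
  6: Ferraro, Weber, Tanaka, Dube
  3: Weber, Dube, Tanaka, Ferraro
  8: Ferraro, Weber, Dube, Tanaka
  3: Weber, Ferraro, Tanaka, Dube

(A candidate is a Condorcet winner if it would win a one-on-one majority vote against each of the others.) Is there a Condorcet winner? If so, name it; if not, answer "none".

Ferraro

Check each pair by majority over 25 ballots:
Tanaka–Ferraro: Ferraro 19–6.
Tanaka–Weber: Weber 25–0.
Tanaka vs Dube: Dube, 13–12.
Ferraro vs Weber: Ferraro wins 14–11.
Ferraro vs Dube: Ferraro wins 17–8.
Weber–Dube: Weber 25–0.
Only Ferraro has no losses; Ferraro is the Condorcet winner.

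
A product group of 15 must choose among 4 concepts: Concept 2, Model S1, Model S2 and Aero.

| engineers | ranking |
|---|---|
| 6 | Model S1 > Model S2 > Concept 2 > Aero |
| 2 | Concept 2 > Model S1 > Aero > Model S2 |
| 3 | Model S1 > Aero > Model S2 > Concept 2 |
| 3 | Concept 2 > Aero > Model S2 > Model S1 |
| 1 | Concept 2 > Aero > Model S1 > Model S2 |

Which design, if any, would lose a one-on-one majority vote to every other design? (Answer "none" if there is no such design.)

none

Pairwise majorities:
Concept 2 vs Model S1: 2+3+1 = 6 for Concept 2, 9 for Model S1 — Model S1 by 9–6.
Concept 2–Model S2: Model S2 9–6.
Concept 2–Aero: Concept 2 12–3.
Model S1 vs Model S2: Model S1 preferred on 6+2+3+1 = 12 ballots; Model S1 wins 12–3.
Model S1 vs Aero: 6+2+3 = 11 for Model S1, 4 for Aero — Model S1 by 11–4.
Model S2 vs Aero: 6 to 9, Aero.
Every design wins at least one matchup (Concept 2 beats Aero; Model S1 beats Concept 2; Model S2 beats Concept 2; Aero beats Model S2), so there is no Condorcet loser.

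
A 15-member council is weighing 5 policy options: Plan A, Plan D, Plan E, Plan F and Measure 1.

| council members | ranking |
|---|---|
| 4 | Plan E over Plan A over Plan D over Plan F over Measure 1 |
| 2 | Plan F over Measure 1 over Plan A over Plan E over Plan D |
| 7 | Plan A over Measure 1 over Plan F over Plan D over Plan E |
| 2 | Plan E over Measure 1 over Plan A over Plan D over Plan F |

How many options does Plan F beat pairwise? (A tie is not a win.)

2

Plan F against each rival (15 council members):
Plan F vs Plan A: 2 to 13, Plan A.
Plan F–Plan D: Plan F 9–6.
Plan F vs Plan E: Plan F wins 9–6.
Plan F vs Measure 1: 4+2 = 6 for Plan F, 9 for Measure 1 — Measure 1 by 9–6.
Plan F beats Plan D, Plan E; loses to Plan A, Measure 1 — 2 pairwise wins.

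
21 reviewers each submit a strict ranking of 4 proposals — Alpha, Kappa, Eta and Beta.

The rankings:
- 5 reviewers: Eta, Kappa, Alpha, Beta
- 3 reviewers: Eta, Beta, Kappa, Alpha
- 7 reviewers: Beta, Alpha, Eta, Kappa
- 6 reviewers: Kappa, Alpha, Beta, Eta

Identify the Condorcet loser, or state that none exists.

none

Pairwise majorities:
Alpha–Kappa: Kappa 14–7.
Alpha vs Eta: Alpha, 13–8.
Alpha vs Beta: Alpha wins 11–10.
Kappa vs Eta: Kappa preferred on 6 ballots; Eta wins 15–6.
Kappa vs Beta: Kappa is ranked higher on 5+6 = 11 ballots, Beta on 10. Kappa wins 11–10.
Eta vs Beta: Eta is ranked higher on 5+3 = 8 ballots, Beta on 13. Beta wins 13–8.
Each project has at least one pairwise win (Alpha beats Eta; Kappa beats Alpha; Eta beats Kappa; Beta beats Eta) — no Condorcet loser.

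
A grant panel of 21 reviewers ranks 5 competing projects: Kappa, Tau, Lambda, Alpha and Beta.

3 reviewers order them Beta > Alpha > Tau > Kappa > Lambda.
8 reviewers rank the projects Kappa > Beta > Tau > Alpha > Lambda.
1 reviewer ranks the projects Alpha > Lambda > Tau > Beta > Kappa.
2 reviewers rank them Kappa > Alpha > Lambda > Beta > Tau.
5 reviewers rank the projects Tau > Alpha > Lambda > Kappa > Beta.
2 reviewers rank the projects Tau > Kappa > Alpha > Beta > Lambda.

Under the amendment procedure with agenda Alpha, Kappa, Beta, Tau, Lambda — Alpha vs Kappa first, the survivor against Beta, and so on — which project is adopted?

Tau

Round 1: Alpha vs Kappa — 9–12, Kappa advances.
Round 2: Kappa vs Beta — 17–4, Kappa advances.
Round 3: Kappa vs Tau — 10–11, Tau advances.
Round 4: Tau vs Lambda — 18–3, Tau advances.
Tau survives the agenda.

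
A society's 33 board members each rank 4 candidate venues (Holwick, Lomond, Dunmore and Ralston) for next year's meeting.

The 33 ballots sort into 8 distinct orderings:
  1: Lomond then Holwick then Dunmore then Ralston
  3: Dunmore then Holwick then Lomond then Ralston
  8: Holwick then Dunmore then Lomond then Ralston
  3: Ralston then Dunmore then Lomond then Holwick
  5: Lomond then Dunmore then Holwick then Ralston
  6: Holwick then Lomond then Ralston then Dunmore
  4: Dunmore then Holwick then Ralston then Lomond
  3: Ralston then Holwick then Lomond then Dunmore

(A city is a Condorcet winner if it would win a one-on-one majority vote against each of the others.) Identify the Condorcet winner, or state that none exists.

Holwick

Head-to-head results (33 organisers):
Holwick vs Lomond: 24 to 9, Holwick.
Holwick vs Dunmore: Holwick is ranked higher on 1+8+6+3 = 18 ballots, Dunmore on 15. Holwick wins 18–15.
Holwick vs Ralston: Holwick is ranked higher on 1+3+8+5+6+4 = 27 ballots, Ralston on 6. Holwick wins 27–6.
Lomond vs Dunmore: 15 to 18, Dunmore.
Lomond vs Ralston: 23 to 10, Lomond.
Dunmore vs Ralston: 1+3+8+5+4 = 21 for Dunmore, 12 for Ralston — Dunmore by 21–12.
Holwick beats each of Lomond, Dunmore, Ralston — Holwick is the Condorcet winner.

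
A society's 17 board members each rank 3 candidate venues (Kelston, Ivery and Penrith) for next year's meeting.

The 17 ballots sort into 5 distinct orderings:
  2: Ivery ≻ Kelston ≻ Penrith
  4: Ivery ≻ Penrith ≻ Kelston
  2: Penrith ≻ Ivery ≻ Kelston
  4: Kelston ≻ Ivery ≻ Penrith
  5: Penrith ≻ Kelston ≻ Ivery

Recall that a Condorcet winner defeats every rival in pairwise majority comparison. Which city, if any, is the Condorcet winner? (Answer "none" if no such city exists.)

Check each pair by majority over 17 ballots:
Kelston vs Ivery: 9 to 8, Kelston.
Kelston vs Penrith: 2+4 = 6 for Kelston, 11 for Penrith — Penrith by 11–6.
Ivery vs Penrith: Ivery preferred on 2+4+4 = 10 ballots; Ivery wins 10–7.
Every city loses at least once (Kelston loses to Penrith; Ivery loses to Kelston; Penrith loses to Ivery). The majority relation contains the cycle Kelston beats Ivery beats Penrith beats Kelston, so there is no Condorcet winner.

none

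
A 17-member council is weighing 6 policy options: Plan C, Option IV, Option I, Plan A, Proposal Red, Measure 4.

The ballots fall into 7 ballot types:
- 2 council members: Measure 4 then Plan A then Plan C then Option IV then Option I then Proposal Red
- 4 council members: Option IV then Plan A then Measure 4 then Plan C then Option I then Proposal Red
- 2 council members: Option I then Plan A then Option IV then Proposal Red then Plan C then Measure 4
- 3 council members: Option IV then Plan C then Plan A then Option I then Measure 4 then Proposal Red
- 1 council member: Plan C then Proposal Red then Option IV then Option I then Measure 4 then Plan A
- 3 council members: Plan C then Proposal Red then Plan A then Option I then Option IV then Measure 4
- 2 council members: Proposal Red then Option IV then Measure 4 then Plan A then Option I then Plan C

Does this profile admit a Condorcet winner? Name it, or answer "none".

Option IV

Head-to-head results (17 council members):
Plan C–Option IV: Option IV 11–6.
Plan C vs Option I: Plan C wins 13–4.
Plan C vs Plan A: Plan A wins 10–7.
Plan C vs Proposal Red: Plan C wins 13–4.
Plan C–Measure 4: Plan C 9–8.
Option IV vs Option I: Option IV, 12–5.
Option IV vs Plan A: Option IV, 10–7.
Option IV–Proposal Red: Option IV 11–6.
Option IV–Measure 4: Option IV 15–2.
Option I vs Plan A: Plan A wins 14–3.
Option I vs Proposal Red: Option I, 11–6.
Option I–Measure 4: Option I 9–8.
Plan A vs Proposal Red: Plan A wins 11–6.
Plan A vs Measure 4: Plan A, 12–5.
Proposal Red vs Measure 4: Measure 4, 9–8.
Option IV beats each of Plan C, Option I, Plan A, Proposal Red, Measure 4 — Option IV is the Condorcet winner.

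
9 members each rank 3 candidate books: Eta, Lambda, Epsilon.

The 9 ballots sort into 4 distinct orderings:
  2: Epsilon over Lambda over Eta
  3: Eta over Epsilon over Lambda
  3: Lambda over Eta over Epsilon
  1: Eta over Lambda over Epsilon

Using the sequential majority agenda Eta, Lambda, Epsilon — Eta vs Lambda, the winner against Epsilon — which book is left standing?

Round 1: Eta vs Lambda — 4–5, Lambda advances.
Round 2: Lambda vs Epsilon — 4–5, Epsilon advances.
Epsilon survives the agenda.

Epsilon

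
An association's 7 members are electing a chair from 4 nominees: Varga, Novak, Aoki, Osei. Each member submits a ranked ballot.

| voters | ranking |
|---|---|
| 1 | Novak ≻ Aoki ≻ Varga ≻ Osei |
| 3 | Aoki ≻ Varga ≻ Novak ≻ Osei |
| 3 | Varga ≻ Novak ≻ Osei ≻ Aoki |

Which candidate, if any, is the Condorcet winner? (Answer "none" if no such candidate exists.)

Check each pair by majority over 7 ballots:
Varga vs Novak: Varga wins 6–1.
Varga vs Aoki: Aoki, 4–3.
Varga vs Osei: Varga, 7–0.
Novak vs Aoki: Novak wins 4–3.
Novak–Osei: Novak 7–0.
Aoki vs Osei: Aoki, 4–3.
No candidate is unbeaten: Varga loses to Aoki; Novak loses to Varga; Aoki loses to Novak; Osei loses to Varga. In particular Varga beats Novak beats Aoki beats Varga is a majority cycle — no Condorcet winner exists.

none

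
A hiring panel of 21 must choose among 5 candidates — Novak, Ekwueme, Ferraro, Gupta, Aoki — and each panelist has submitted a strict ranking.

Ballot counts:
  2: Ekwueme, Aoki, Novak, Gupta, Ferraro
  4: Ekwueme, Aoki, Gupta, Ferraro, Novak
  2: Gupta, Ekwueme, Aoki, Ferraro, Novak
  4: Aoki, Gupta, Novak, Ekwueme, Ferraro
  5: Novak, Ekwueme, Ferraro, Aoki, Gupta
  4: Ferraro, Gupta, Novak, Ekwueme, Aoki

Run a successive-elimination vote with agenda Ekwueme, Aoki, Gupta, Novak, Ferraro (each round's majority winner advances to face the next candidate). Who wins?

Novak

Round 1: Ekwueme vs Aoki — 17–4, Ekwueme advances.
Round 2: Ekwueme vs Gupta — 11–10, Ekwueme advances.
Round 3: Ekwueme vs Novak — 8–13, Novak advances.
Round 4: Novak vs Ferraro — 11–10, Novak advances.
Novak survives the agenda.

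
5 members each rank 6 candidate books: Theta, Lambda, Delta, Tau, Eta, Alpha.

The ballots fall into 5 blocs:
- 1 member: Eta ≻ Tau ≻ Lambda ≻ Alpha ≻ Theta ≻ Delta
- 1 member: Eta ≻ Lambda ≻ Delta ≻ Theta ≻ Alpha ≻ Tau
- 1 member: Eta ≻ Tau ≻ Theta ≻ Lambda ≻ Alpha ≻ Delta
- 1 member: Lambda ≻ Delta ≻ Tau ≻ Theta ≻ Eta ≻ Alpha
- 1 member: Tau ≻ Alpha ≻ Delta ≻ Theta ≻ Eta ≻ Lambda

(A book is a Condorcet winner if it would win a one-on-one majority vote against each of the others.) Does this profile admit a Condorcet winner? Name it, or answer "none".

Eta

Check each pair by majority over 5 ballots:
Theta vs Lambda: Lambda, 3–2.
Theta vs Delta: 2 to 3, Delta.
Theta–Tau: Tau 4–1.
Theta vs Eta: Eta, 3–2.
Theta vs Alpha: 1+1+1 = 3 for Theta, 2 for Alpha — Theta by 3–2.
Lambda vs Delta: Lambda preferred on 1+1+1+1 = 4 ballots; Lambda wins 4–1.
Lambda vs Tau: Lambda preferred on 1+1 = 2 ballots; Tau wins 3–2.
Lambda vs Eta: 1 to 4, Eta.
Lambda–Alpha: Lambda 4–1.
Delta–Tau: Tau 3–2.
Delta–Eta: Eta 3–2.
Delta vs Alpha: Delta preferred on 1+1 = 2 ballots; Alpha wins 3–2.
Tau vs Eta: Tau is ranked higher on 1+1 = 2 ballots, Eta on 3. Eta wins 3–2.
Tau vs Alpha: Tau, 4–1.
Eta vs Alpha: 1+1+1+1 = 4 for Eta, 1 for Alpha — Eta by 4–1.
Eta wins every pairwise contest, so Eta is the Condorcet winner.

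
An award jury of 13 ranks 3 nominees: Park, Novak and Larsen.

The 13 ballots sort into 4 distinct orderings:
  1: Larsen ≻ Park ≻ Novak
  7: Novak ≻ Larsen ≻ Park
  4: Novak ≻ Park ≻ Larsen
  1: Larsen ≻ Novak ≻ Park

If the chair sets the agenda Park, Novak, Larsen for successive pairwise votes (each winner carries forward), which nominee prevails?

Round 1: Park vs Novak — 1–12, Novak advances.
Round 2: Novak vs Larsen — 11–2, Novak advances.
Novak survives the agenda.

Novak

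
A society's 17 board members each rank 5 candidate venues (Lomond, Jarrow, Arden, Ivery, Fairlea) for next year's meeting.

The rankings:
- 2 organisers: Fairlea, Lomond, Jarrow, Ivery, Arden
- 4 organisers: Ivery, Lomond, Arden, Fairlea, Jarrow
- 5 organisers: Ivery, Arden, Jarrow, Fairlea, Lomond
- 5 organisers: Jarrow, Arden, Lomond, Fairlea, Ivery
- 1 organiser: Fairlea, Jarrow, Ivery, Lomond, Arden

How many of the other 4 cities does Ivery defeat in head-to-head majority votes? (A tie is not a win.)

4

Ivery against each rival (17 organisers):
Ivery vs Lomond: Ivery is ranked higher on 4+5+1 = 10 ballots, Lomond on 7. Ivery wins 10–7.
Ivery–Jarrow: Ivery 9–8.
Ivery vs Arden: Ivery is ranked higher on 2+4+5+1 = 12 ballots, Arden on 5. Ivery wins 12–5.
Ivery vs Fairlea: 4+5 = 9 for Ivery, 8 for Fairlea — Ivery by 9–8.
Ivery beats Lomond, Jarrow, Arden, Fairlea — 4 pairwise wins.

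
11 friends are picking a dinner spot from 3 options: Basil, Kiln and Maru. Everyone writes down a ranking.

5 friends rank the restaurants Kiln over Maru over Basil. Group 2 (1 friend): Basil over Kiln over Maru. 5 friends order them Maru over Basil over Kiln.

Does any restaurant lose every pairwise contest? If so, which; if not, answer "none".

Head-to-head results (11 friends):
Basil vs Kiln: Basil wins 6–5.
Basil vs Maru: 1 to 10, Maru.
Kiln vs Maru: 5+1 = 6 for Kiln, 5 for Maru — Kiln by 6–5.
Each restaurant has at least one pairwise win (Basil beats Kiln; Kiln beats Maru; Maru beats Basil) — no Condorcet loser.

none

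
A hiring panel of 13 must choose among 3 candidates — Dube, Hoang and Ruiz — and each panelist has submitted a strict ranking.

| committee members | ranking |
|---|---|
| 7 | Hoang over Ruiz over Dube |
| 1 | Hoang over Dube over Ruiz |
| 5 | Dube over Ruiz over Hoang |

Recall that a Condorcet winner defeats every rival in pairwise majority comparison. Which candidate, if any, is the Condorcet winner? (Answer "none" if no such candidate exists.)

Pairwise majorities:
Dube vs Hoang: 5 for Dube, 8 for Hoang — Hoang by 8–5.
Dube vs Ruiz: Dube is ranked higher on 1+5 = 6 ballots, Ruiz on 7. Ruiz wins 7–6.
Hoang vs Ruiz: 8 to 5, Hoang.
Hoang wins every pairwise contest, so Hoang is the Condorcet winner.

Hoang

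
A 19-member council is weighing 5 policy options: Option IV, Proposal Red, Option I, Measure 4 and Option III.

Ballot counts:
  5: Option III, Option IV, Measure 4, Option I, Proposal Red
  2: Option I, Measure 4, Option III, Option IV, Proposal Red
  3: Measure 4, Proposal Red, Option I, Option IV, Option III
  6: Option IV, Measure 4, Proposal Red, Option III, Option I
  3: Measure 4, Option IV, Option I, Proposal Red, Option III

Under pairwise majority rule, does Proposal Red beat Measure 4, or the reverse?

No ballot ranks Proposal Red above Measure 4: 0.
Ballots ranking Measure 4 above Proposal Red: 19 − 0 = 19.
Measure 4 wins the head-to-head 19–0.

Measure 4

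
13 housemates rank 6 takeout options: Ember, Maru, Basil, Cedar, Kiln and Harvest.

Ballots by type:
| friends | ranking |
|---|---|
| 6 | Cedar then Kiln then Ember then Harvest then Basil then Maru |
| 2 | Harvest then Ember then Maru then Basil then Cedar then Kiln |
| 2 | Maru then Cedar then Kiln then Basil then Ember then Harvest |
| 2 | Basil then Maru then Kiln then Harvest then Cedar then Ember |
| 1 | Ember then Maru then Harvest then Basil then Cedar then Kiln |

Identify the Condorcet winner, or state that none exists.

none

Head-to-head results (13 friends):
Ember vs Maru: 9 to 4, Ember.
Ember vs Basil: 9 to 4, Ember.
Ember vs Cedar: 2+1 = 3 for Ember, 10 for Cedar — Cedar by 10–3.
Ember vs Kiln: Ember preferred on 2+1 = 3 ballots; Kiln wins 10–3.
Ember vs Harvest: 9 to 4, Ember.
Maru vs Basil: 5 to 8, Basil.
Maru vs Cedar: Maru preferred on 2+2+2+1 = 7 ballots; Maru wins 7–6.
Maru vs Kiln: 7 to 6, Maru.
Maru vs Harvest: 5 to 8, Harvest.
Basil vs Cedar: 5 to 8, Cedar.
Basil vs Kiln: 2+2+1 = 5 for Basil, 8 for Kiln — Kiln by 8–5.
Basil vs Harvest: 4 to 9, Harvest.
Cedar vs Kiln: 11 to 2, Cedar.
Cedar vs Harvest: 6+2 = 8 for Cedar, 5 for Harvest — Cedar by 8–5.
Kiln vs Harvest: 6+2+2 = 10 for Kiln, 3 for Harvest — Kiln by 10–3.
Each restaurant drops at least one matchup (Ember loses to Cedar; Maru loses to Ember; Basil loses to Ember; Cedar loses to Maru; Kiln loses to Maru; Harvest loses to Ember); the cycle Ember > Maru > Cedar > Ember rules out a Condorcet winner.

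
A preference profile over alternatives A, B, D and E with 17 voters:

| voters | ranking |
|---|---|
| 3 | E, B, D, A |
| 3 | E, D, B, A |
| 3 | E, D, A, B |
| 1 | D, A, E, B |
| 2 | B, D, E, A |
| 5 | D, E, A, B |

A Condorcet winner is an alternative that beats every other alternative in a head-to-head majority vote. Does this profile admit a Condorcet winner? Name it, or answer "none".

E

Head-to-head results (17 voters):
A–B: A 9–8.
A vs D: D, 17–0.
A vs E: E, 16–1.
B vs D: D wins 12–5.
B vs E: B preferred on 2 ballots; E wins 15–2.
D vs E: 1+2+5 = 8 for D, 9 for E — E by 9–8.
E wins every pairwise contest, so E is the Condorcet winner.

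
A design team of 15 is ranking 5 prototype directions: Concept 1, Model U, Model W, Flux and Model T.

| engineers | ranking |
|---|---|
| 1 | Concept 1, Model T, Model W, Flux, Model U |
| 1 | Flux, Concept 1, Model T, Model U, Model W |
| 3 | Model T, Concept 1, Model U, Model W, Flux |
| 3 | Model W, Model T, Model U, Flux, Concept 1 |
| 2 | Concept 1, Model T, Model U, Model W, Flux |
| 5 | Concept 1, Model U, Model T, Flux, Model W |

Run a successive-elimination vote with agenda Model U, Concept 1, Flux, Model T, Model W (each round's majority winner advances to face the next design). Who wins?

Concept 1

Round 1: Model U vs Concept 1 — 3–12, Concept 1 advances.
Round 2: Concept 1 vs Flux — 11–4, Concept 1 advances.
Round 3: Concept 1 vs Model T — 9–6, Concept 1 advances.
Round 4: Concept 1 vs Model W — 12–3, Concept 1 advances.
Concept 1 survives the agenda.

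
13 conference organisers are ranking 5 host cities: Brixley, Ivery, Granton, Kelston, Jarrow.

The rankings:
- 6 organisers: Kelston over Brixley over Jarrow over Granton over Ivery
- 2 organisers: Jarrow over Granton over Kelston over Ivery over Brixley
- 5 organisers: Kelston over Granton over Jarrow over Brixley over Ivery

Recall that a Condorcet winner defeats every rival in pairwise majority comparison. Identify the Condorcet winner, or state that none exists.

Check each pair by majority over 13 ballots:
Brixley vs Ivery: Brixley preferred on 6+5 = 11 ballots; Brixley wins 11–2.
Brixley vs Granton: 6 for Brixley, 7 for Granton — Granton by 7–6.
Brixley vs Kelston: Kelston wins 13–0.
Brixley vs Jarrow: Brixley preferred on 6 ballots; Jarrow wins 7–6.
Ivery vs Granton: Granton wins 13–0.
Ivery vs Kelston: Ivery is ranked higher on 0 ballots, Kelston on 13. Kelston wins 13–0.
Ivery vs Jarrow: 0 for Ivery, 13 for Jarrow — Jarrow by 13–0.
Granton vs Kelston: Kelston wins 11–2.
Granton vs Jarrow: Granton is ranked higher on 5 ballots, Jarrow on 8. Jarrow wins 8–5.
Kelston vs Jarrow: Kelston wins 11–2.
Kelston defeats every rival head-to-head and is the Condorcet winner.

Kelston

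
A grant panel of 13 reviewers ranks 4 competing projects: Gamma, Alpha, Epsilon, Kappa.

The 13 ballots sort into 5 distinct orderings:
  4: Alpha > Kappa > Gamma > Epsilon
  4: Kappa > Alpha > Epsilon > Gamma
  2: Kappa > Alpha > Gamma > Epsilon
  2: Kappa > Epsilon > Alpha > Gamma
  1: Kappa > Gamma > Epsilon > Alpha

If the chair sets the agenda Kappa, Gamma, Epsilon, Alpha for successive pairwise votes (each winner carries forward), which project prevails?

Round 1: Kappa vs Gamma — 13–0, Kappa advances.
Round 2: Kappa vs Epsilon — 13–0, Kappa advances.
Round 3: Kappa vs Alpha — 9–4, Kappa advances.
Kappa survives the agenda.

Kappa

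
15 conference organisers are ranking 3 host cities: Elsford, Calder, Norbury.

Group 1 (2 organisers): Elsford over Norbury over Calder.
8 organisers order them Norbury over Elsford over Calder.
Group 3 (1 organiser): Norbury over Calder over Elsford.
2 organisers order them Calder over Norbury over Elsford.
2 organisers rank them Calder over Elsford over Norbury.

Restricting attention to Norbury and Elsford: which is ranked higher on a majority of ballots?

Norbury

Ballots ranking Norbury above Elsford: 8 + 1 + 2 = 11.
Ballots ranking Elsford above Norbury: 15 − 11 = 4.
Norbury wins the head-to-head 11–4.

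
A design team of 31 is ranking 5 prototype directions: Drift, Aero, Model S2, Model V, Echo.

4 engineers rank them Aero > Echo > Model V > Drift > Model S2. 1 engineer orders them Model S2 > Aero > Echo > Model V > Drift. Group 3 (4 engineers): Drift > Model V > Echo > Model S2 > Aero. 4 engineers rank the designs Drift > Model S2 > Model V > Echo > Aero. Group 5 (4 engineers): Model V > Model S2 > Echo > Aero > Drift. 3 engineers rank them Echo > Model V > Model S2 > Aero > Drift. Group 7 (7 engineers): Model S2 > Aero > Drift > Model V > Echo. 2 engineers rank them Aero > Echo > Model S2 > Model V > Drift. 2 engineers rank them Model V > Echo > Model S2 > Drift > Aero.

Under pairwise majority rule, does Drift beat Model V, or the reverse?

Model V

Ballots ranking Drift above Model V: 4 + 4 + 7 = 15.
Ballots ranking Model V above Drift: 31 − 15 = 16.
Model V wins the head-to-head 16–15.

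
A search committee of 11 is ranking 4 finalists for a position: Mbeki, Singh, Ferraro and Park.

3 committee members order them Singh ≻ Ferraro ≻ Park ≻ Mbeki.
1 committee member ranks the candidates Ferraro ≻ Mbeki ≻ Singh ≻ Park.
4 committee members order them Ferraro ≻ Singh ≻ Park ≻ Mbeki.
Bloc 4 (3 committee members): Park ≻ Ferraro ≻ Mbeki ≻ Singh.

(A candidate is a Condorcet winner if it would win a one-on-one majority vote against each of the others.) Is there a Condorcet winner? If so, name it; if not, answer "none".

Head-to-head results (11 committee members):
Mbeki vs Singh: Mbeki is ranked higher on 1+3 = 4 ballots, Singh on 7. Singh wins 7–4.
Mbeki–Ferraro: Ferraro 11–0.
Mbeki vs Park: Mbeki is ranked higher on 1 ballot, Park on 10. Park wins 10–1.
Singh–Ferraro: Ferraro 8–3.
Singh vs Park: Singh wins 8–3.
Ferraro vs Park: Ferraro, 8–3.
Ferraro defeats every rival head-to-head and is the Condorcet winner.

Ferraro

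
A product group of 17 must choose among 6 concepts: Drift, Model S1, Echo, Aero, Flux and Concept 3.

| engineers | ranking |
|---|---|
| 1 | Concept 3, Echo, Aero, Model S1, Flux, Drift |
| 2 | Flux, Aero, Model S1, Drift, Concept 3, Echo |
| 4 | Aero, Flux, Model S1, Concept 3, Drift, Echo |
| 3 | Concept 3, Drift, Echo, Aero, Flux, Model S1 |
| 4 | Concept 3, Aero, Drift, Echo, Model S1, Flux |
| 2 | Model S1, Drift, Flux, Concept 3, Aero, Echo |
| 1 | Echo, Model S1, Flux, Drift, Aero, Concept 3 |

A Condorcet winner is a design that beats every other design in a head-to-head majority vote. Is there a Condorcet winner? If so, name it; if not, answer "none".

Head-to-head results (17 engineers):
Drift vs Model S1: Drift is ranked higher on 3+4 = 7 ballots, Model S1 on 10. Model S1 wins 10–7.
Drift vs Echo: 2+4+3+4+2 = 15 for Drift, 2 for Echo — Drift by 15–2.
Drift vs Aero: 3+2+1 = 6 for Drift, 11 for Aero — Aero by 11–6.
Drift vs Flux: Drift preferred on 3+4+2 = 9 ballots; Drift wins 9–8.
Drift vs Concept 3: 5 to 12, Concept 3.
Model S1 vs Echo: 2+4+2 = 8 for Model S1, 9 for Echo — Echo by 9–8.
Model S1 vs Aero: 3 to 14, Aero.
Model S1 vs Flux: 1+4+2+1 = 8 for Model S1, 9 for Flux — Flux by 9–8.
Model S1 vs Concept 3: Model S1 is ranked higher on 2+4+2+1 = 9 ballots, Concept 3 on 8. Model S1 wins 9–8.
Echo vs Aero: Echo preferred on 1+3+1 = 5 ballots; Aero wins 12–5.
Echo vs Flux: 1+3+4+1 = 9 for Echo, 8 for Flux — Echo by 9–8.
Echo vs Concept 3: Echo preferred on 1 ballot; Concept 3 wins 16–1.
Aero vs Flux: Aero preferred on 1+4+3+4 = 12 ballots; Aero wins 12–5.
Aero vs Concept 3: Aero preferred on 2+4+1 = 7 ballots; Concept 3 wins 10–7.
Flux vs Concept 3: 9 to 8, Flux.
Each design drops at least one matchup (Drift loses to Model S1; Model S1 loses to Echo; Echo loses to Drift; Aero loses to Concept 3; Flux loses to Drift; Concept 3 loses to Model S1); the cycle Drift beats Echo beats Model S1 beats Drift rules out a Condorcet winner.

none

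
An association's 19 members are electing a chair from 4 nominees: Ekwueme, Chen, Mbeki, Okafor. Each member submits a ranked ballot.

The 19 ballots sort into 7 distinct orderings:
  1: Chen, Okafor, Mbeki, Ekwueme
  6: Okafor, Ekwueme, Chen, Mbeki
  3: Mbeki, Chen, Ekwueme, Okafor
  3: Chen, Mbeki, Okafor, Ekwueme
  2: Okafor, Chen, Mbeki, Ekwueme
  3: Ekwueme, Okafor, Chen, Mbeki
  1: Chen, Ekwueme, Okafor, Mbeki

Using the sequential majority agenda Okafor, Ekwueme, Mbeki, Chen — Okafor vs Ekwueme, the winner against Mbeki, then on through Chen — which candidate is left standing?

Round 1: Okafor vs Ekwueme — 12–7, Okafor advances.
Round 2: Okafor vs Mbeki — 13–6, Okafor advances.
Round 3: Okafor vs Chen — 11–8, Okafor advances.
Okafor survives the agenda.

Okafor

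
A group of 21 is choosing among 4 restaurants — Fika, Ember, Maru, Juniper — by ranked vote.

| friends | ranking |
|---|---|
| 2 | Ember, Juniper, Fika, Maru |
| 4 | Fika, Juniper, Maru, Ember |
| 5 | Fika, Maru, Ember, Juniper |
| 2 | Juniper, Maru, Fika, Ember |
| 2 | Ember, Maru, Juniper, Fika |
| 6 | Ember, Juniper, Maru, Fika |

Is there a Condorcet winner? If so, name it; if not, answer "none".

none

Check each pair by majority over 21 ballots:
Fika vs Ember: Fika, 11–10.
Fika vs Maru: 11 to 10, Fika.
Fika vs Juniper: Juniper, 12–9.
Ember vs Maru: Ember preferred on 2+2+6 = 10 ballots; Maru wins 11–10.
Ember–Juniper: Ember 15–6.
Maru vs Juniper: 5+2 = 7 for Maru, 14 for Juniper — Juniper by 14–7.
Every restaurant loses at least once (Fika loses to Juniper; Ember loses to Fika; Maru loses to Fika; Juniper loses to Ember). The majority relation contains the cycle Fika beats Ember beats Juniper beats Fika, so there is no Condorcet winner.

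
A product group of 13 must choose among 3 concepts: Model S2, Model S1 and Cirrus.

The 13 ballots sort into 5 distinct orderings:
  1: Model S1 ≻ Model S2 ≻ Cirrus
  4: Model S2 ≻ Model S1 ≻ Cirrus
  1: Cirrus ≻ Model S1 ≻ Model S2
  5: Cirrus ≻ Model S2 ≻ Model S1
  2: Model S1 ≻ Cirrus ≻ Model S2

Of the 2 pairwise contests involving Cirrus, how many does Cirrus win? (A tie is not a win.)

Cirrus against each rival (13 engineers):
Cirrus vs Model S2: Cirrus wins 8–5.
Cirrus vs Model S1: 6 to 7, Model S1.
Cirrus beats Model S2; loses to Model S1 — 1 pairwise win.

1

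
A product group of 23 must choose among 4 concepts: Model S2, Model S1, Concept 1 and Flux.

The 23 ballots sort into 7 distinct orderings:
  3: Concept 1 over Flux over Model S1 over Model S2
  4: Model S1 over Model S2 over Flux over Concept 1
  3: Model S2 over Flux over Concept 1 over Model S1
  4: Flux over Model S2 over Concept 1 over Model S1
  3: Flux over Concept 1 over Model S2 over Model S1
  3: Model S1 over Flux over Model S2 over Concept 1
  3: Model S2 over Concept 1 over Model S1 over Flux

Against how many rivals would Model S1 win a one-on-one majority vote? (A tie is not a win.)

Model S1 against each rival (23 engineers):
Model S1 vs Model S2: Model S2, 13–10.
Model S1 vs Concept 1: Concept 1, 16–7.
Model S1 vs Flux: Model S1 is ranked higher on 4+3+3 = 10 ballots, Flux on 13. Flux wins 13–10.
Model S1 beats no one; loses to Model S2, Concept 1, Flux — 0 pairwise wins.

0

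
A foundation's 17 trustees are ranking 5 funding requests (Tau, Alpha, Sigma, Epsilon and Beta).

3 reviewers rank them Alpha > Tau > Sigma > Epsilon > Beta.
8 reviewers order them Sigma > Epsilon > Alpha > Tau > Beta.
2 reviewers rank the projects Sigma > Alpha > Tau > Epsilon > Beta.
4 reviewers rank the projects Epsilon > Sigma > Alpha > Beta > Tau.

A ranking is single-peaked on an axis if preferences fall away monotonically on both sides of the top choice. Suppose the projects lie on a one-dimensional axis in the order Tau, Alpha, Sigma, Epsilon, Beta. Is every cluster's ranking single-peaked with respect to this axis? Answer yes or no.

Axis positions: Tau=1, Alpha=2, Sigma=3, Epsilon=4, Beta=5.
Cluster 1 (peak Alpha at position 2): ranking walks positions 2-1-3-4-5, expanding outward from the peak — single-peaked.
Cluster 2 (peak Sigma at position 3): ranking walks positions 3-4-2-1-5, expanding outward from the peak — single-peaked.
Cluster 3 (peak Sigma at position 3): ranking walks positions 3-2-1-4-5, expanding outward from the peak — single-peaked.
Cluster 4 (peak Epsilon at position 4): ranking walks positions 4-3-2-5-1, expanding outward from the peak — single-peaked.
Every ranking is single-peaked on this axis.

yes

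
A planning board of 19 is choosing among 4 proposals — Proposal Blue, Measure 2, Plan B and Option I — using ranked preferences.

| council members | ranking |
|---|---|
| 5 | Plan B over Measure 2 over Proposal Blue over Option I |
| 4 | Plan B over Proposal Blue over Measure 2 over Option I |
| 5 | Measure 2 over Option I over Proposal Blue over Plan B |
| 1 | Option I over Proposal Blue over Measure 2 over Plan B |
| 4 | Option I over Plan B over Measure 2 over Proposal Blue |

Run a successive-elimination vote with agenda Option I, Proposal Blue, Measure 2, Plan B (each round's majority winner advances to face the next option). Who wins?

Round 1: Option I vs Proposal Blue — 10–9, Option I advances.
Round 2: Option I vs Measure 2 — 5–14, Measure 2 advances.
Round 3: Measure 2 vs Plan B — 6–13, Plan B advances.
The agenda winner is Plan B.

Plan B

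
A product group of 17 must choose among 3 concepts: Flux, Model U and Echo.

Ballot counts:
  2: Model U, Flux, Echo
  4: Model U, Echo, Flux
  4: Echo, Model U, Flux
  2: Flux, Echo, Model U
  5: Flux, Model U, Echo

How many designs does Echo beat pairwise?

Echo against each rival (17 engineers):
Echo vs Flux: 8 to 9, Flux.
Echo vs Model U: 6 to 11, Model U.
Echo beats no one; loses to Flux, Model U — 0 pairwise wins.

0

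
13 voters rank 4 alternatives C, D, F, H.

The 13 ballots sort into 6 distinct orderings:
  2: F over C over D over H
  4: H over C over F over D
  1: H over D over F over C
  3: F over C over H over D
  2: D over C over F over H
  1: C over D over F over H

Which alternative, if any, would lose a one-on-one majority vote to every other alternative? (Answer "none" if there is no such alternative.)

D

Pairwise majorities:
C vs D: 2+4+3+1 = 10 for C, 3 for D — C by 10–3.
C vs F: C preferred on 4+2+1 = 7 ballots; C wins 7–6.
C vs H: 2+3+2+1 = 8 for C, 5 for H — C by 8–5.
D vs F: 1+2+1 = 4 for D, 9 for F — F by 9–4.
D vs H: 2+2+1 = 5 for D, 8 for H — H by 8–5.
F vs H: 8 to 5, F.
D is beaten in every head-to-head and is the Condorcet loser.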